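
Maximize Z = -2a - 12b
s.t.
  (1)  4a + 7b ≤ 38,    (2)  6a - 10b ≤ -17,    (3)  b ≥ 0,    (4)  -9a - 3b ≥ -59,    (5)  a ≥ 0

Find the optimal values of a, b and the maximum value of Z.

a = 0, b = 17/10, maximum Z = -102/5

Vertices and Z = -2a - 12b:
  (261/82, 148/41) → Z = -2037/41
  (0, 38/7) → Z = -456/7
  (0, 17/10) → Z = -102/5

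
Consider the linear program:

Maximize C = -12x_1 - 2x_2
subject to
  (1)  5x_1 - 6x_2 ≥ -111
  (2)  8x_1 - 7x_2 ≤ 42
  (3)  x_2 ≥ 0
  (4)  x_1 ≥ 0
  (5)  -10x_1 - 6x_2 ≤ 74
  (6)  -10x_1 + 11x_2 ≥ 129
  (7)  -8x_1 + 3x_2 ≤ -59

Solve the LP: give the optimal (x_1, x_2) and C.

Feasible corners and C = -12x_1 - 2x_2:
  (1029/13, 1098/13) → C = -14544/13
  (229/11, 1183/33) → C = -10610/33
  (455/6, 242/3) → C = -3214/3
  (518/29, 811/29) → C = -7838/29

x_1 = 518/29, x_2 = 811/29, maximum C = -7838/29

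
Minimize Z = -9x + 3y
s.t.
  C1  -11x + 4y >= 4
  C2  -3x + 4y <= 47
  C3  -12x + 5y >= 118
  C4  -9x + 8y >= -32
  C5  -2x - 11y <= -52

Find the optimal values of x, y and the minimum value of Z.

Corner points and Z = -9x + 3y:
  (-79/11, 70/11) → Z = 921/11
  (-309/41, 250/41) → Z = 3531/41
  (-519/71, 430/71) → Z = 5961/71

The optimum lies where -3x + 4y = 47 and -12x + 5y = 118.
Solving simultaneously gives x = -79/11, y = 70/11.

x = -79/11, y = 70/11, minimum Z = 921/11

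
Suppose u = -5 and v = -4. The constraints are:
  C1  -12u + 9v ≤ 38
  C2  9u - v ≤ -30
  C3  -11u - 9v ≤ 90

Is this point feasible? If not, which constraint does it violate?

Constraint C3: -11u - 9v = 91, which is not ≤ 90. All other constraints are satisfied.

not feasible — violates C3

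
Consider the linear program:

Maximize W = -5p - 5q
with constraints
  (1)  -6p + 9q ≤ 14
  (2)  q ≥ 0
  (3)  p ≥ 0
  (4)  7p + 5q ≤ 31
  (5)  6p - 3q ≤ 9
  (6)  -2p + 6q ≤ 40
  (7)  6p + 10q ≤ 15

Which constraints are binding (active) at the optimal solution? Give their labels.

(2) and (3)

Vertices and W = -5p - 5q:
  (0, 0) → W = 0
  (3/2, 0) → W = -15/2
  (0, 3/2) → W = -15/2
  (45/26, 6/13) → W = -285/26

The maximum is at (0, 0). Substituting into each constraint, equality holds for (2) and (3); the remaining constraints have slack.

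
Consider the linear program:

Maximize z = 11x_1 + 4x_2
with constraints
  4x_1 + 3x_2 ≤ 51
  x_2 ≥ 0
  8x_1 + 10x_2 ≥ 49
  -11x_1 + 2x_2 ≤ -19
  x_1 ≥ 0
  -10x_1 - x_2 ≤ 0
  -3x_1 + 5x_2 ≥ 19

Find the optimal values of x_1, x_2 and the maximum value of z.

x_1 = 198/29, x_2 = 229/29, maximum z = 3094/29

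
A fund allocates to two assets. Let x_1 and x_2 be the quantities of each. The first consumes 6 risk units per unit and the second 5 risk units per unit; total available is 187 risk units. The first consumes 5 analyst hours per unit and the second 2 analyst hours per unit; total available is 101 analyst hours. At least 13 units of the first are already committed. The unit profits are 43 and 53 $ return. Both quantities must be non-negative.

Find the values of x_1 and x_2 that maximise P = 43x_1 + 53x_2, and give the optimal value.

Feasible corners and P = 43x_1 + 53x_2:
  (101/5, 0) → P = 4343/5
  (13, 0) → P = 559
  (13, 18) → P = 1513

x_1 = 13, x_2 = 18, maximum P = 1513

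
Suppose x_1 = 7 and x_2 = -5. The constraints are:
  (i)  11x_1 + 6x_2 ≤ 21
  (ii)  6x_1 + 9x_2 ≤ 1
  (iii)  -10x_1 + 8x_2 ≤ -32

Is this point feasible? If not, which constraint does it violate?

Constraint (i): 11x_1 + 6x_2 = 47, which is not ≤ 21. All other constraints are satisfied.

not feasible — violates (i)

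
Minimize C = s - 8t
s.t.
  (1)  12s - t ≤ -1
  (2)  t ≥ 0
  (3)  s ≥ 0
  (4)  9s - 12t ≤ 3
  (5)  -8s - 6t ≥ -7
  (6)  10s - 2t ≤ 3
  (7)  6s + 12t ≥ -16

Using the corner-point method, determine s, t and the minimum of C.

s = 0, t = 7/6, minimum C = -28/3

Vertices and C = s - 8t:
  (0, 1) → C = -8
  (1/80, 23/20) → C = -147/16
  (0, 7/6) → C = -28/3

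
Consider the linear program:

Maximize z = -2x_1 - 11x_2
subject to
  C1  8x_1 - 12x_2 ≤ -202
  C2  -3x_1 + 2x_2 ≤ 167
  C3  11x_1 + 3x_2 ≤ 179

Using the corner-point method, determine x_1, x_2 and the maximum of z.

x_1 = -80, x_2 = -73/2, maximum z = 1123/2

Corner points and z = -2x_1 - 11x_2:
  (-80, -73/2) → z = 1123/2
  (257/26, 609/26) → z = -7213/26
  (-143/31, 2374/31) → z = -25828/31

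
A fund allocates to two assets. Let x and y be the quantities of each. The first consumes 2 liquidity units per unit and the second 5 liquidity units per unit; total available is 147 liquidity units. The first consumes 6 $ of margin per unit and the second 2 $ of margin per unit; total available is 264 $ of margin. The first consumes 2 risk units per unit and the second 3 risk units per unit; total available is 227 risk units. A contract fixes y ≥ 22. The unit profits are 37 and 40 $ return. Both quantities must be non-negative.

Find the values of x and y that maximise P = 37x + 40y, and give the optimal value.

Corner points and P = 37x + 40y:
  (0, 147/5) → P = 1176
  (0, 22) → P = 880
  (37/2, 22) → P = 3129/2

x = 37/2, y = 22, maximum P = 3129/2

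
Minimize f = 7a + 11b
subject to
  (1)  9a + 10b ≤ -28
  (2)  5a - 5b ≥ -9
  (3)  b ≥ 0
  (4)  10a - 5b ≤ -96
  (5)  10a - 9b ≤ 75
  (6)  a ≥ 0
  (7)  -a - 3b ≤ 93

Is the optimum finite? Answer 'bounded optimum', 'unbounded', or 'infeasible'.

The boundaries a = 0 and -a - 3b = 93 meet at (0, -31), but that point violates b ≥ 0. Every candidate vertex is excluded by some other constraint, so the feasible region is empty.

infeasible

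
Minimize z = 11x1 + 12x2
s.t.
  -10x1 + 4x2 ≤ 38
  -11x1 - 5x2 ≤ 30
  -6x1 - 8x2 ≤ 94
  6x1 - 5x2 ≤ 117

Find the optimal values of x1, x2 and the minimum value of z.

x1 = 115/29, x2 = -427/29, minimum z = -3859/29

The feasible region is unbounded (it extends along (2, 5), (5, 6)), but z strictly increases along every unbounded feasible direction, so there is no improving ray and the minimum is attained at a vertex.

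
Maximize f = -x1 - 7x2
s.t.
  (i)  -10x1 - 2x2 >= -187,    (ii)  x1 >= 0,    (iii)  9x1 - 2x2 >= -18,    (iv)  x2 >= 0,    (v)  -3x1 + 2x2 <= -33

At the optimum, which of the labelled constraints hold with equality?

Feasible corners and f = -x1 - 7x2:
  (187/10, 0) → f = -187/10
  (220/13, 231/26) → f = -2057/26
  (11, 0) → f = -11

The maximum is at (11, 0). Substituting into each constraint, equality holds for (iv) and (v); the remaining constraints have slack.

(iv) and (v)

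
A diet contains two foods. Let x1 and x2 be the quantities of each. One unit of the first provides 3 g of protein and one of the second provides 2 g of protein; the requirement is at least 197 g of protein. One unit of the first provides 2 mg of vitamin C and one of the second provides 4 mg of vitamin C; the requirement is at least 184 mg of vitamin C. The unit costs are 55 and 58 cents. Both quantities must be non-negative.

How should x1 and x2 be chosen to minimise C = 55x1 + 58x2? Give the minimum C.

Corner points and C = 55x1 + 58x2:
  (0, 197/2) → C = 5713
  (92, 0) → C = 5060
  (105/2, 79/4) → C = 4033
The feasible region is unbounded (it extends along (0, 1), (1, 0)), but C strictly increases along every unbounded feasible direction, so there is no improving ray and the minimum is attained at a vertex.

The binding constraints are 3x1 + 2x2 = 197 and 2x1 + 4x2 = 184.
Solving simultaneously gives x1 = 105/2, x2 = 79/4.

x1 = 105/2, x2 = 79/4, minimum C = 4033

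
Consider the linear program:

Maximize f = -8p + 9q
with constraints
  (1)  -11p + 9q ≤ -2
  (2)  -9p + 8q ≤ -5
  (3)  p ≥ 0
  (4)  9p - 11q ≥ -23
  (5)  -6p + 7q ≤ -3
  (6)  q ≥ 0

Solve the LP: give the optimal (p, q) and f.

p = 11/15, q = 1/5, maximum f = -61/15

The feasible region is unbounded (it extends along (11, 9), (1, 0)), but f strictly decreases along every unbounded feasible direction, so there is no improving ray and the maximum is attained at a vertex.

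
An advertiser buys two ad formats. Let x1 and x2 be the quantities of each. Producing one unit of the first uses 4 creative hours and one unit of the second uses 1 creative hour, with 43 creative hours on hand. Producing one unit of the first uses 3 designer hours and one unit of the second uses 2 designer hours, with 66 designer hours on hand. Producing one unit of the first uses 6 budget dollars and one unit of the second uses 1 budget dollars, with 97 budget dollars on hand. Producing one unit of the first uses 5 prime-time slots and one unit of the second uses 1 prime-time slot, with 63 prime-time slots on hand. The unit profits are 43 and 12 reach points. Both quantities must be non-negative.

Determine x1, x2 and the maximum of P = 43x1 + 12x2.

Vertices and P = 43x1 + 12x2:
  (0, 0) → P = 0
  (0, 33) → P = 396
  (43/4, 0) → P = 1849/4
  (4, 27) → P = 496

x1 = 4, x2 = 27, maximum P = 496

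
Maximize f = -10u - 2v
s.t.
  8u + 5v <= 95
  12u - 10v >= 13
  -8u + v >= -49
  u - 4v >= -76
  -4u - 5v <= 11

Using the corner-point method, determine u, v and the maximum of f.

Extreme points and f = -10u - 2v:
  (477/68, 121/17) → f = -2869/34
  (-9/20, -46/25) → f = 409/50
  (117/22, -71/11) → f = -443/11

u = -9/20, v = -46/25, maximum f = 409/50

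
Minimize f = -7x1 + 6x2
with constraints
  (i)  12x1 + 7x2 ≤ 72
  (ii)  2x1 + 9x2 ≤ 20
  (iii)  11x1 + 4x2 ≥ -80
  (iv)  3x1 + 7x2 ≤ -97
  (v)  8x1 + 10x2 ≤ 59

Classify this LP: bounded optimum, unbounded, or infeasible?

unbounded

From the feasible point (169/9, -460/21), moving in the direction (7, -12) keeps every constraint satisfied while f decreases without bound.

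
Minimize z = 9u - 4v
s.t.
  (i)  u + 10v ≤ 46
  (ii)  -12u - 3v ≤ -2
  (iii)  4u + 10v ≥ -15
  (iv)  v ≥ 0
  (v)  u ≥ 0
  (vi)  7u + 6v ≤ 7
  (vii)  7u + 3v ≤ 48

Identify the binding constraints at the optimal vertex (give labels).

Feasible corners and z = 9u - 4v:
  (1/6, 0) → z = 3/2
  (0, 2/3) → z = -8/3
  (1, 0) → z = 9
  (0, 7/6) → z = -14/3

The minimum is at (0, 7/6). Substituting into each constraint, equality holds for (v) and (vi); the remaining constraints have slack.

(v) and (vi)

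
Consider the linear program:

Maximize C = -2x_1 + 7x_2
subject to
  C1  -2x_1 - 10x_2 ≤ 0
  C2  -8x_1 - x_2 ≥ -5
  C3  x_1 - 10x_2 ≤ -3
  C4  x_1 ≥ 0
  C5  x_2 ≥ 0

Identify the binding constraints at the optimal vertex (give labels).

Extreme points and C = -2x_1 + 7x_2:
  (47/81, 29/81) → C = 109/81
  (0, 5) → C = 35
  (0, 3/10) → C = 21/10

The maximum is at (0, 5). Substituting into each constraint, equality holds for C2 and C4; the remaining constraints have slack.

C2 and C4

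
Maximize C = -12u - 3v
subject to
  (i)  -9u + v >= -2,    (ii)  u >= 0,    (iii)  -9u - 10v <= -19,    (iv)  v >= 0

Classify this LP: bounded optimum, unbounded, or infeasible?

Feasible corners and C = -12u - 3v:
  (13/33, 17/11) → C = -103/11
  (0, 19/10) → C = -57/10
The feasible region has finitely many vertices and no improving ray; the maximum is -57/10 at (0, 19/10).

bounded optimum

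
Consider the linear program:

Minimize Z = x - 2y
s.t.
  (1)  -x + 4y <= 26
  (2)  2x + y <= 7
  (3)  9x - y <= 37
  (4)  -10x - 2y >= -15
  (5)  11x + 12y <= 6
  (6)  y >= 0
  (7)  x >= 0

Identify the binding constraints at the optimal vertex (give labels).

(5) and (7)

Feasible corners and Z = x - 2y:
  (6/11, 0) → Z = 6/11
  (0, 1/2) → Z = -1
  (0, 0) → Z = 0

The minimum is at (0, 1/2). Substituting into each constraint, equality holds for (5) and (7); the remaining constraints have slack.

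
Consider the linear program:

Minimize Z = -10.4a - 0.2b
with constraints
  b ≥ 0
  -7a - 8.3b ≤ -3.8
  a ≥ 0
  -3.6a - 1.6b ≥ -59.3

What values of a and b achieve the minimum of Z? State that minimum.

Extreme points and Z = -10.4a - 0.2b:
  (19/35, 0) → Z = -988/175
  (593/36, 0) → Z = -7709/45
  (0, 38/83) → Z = -38/415
  (0, 593/16) → Z = -593/80

The optimum lies where b = 0 and -3.6a - 1.6b = -59.3.
Solving simultaneously gives a = 593/36, b = 0.

a = 593/36, b = 0, minimum Z = -7709/45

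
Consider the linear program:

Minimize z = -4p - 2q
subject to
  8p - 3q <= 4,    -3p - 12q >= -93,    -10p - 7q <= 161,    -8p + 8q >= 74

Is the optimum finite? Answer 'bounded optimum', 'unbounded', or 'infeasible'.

Extreme points and z = -4p - 2q:
  (-287/11, 157/11) → z = 834/11
  (-6/5, 161/20) → z = -113/10
  (-903/68, -137/34) → z = 1040/17
The feasible region has finitely many vertices and no improving ray; the minimum is -113/10 at (-6/5, 161/20).

bounded optimum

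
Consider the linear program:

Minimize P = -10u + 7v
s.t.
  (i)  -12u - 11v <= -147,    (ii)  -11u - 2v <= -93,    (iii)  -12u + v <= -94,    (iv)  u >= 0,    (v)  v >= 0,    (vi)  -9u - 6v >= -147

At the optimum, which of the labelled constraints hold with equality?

(v) and (vi)

Vertices and P = -10u + 7v:
  (1181/144, 53/12) → P = -3679/72
  (49/4, 0) → P = -245/2
  (79/9, 34/3) → P = -76/9
  (49/3, 0) → P = -490/3

The minimum is at (49/3, 0). Substituting into each constraint, equality holds for (v) and (vi); the remaining constraints have slack.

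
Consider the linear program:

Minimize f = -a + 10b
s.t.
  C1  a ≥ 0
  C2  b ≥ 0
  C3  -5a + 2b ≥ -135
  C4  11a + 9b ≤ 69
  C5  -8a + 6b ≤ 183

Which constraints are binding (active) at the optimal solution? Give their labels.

C2 and C4

Vertices and f = -a + 10b:
  (0, 0) → f = 0
  (0, 23/3) → f = 230/3
  (69/11, 0) → f = -69/11

The minimum is at (69/11, 0). Substituting into each constraint, equality holds for C2 and C4; the remaining constraints have slack.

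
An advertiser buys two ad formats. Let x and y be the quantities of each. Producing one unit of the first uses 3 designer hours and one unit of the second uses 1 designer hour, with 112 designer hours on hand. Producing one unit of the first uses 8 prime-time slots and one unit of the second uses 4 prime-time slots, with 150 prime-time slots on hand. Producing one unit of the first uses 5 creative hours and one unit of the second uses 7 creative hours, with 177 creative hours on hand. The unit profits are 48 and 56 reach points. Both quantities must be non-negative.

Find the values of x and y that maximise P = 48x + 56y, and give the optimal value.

x = 19/2, y = 37/2, maximum P = 1492

Vertices and P = 48x + 56y:
  (0, 0) → P = 0
  (0, 177/7) → P = 1416
  (75/4, 0) → P = 900
  (19/2, 37/2) → P = 1492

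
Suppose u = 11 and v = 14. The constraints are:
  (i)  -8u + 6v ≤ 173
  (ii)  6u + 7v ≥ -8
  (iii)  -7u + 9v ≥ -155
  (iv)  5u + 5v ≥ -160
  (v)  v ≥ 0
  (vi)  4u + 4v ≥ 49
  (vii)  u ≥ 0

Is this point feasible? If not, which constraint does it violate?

feasible

(i): -4 ≤ 173 ✓
(ii): 164 ≥ -8 ✓
(iii): 49 ≥ -155 ✓
(iv): 125 ≥ -160 ✓
(v): 14 ≥ 0 ✓
(vi): 100 ≥ 49 ✓
(vii): 11 ≥ 0 ✓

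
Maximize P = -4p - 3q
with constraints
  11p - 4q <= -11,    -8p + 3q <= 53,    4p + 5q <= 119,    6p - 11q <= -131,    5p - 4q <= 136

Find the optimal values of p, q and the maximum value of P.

Vertices and P = -4p - 3q:
  (421/71, 1353/71) → P = -5743/71
  (403/97, 1375/97) → P = -5737/97
  (23/13, 291/13) → P = -965/13
  (-19/7, 73/7) → P = -143/7

The binding constraints are -8p + 3q = 53 and 6p - 11q = -131.
Solving simultaneously gives p = -19/7, q = 73/7.

p = -19/7, q = 73/7, maximum P = -143/7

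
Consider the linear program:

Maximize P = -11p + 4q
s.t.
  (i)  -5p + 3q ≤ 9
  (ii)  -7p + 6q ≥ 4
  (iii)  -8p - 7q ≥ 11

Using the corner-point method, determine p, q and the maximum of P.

Vertices and P = -11p + 4q:
  (-14/3, -43/9) → P = 290/9
  (-96/59, 17/59) → P = 1124/59
  (-94/97, -45/97) → P = 854/97

At the optimal vertex, -5p + 3q = 9 and -7p + 6q = 4.
Solving simultaneously gives p = -14/3, q = -43/9.

p = -14/3, q = -43/9, maximum P = 290/9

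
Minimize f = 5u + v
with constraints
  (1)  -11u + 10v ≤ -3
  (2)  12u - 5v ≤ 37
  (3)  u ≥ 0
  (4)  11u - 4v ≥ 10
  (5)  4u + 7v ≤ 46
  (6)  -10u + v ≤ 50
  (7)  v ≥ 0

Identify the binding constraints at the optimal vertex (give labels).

Extreme points and f = 5u + v:
  (4/3, 7/6) → f = 47/6
  (37/9, 38/9) → f = 223/9
  (489/104, 101/26) → f = 2849/104
  (37/12, 0) → f = 185/12
  (10/11, 0) → f = 50/11

The minimum is at (10/11, 0). Substituting into each constraint, equality holds for (4) and (7); the remaining constraints have slack.

(4) and (7)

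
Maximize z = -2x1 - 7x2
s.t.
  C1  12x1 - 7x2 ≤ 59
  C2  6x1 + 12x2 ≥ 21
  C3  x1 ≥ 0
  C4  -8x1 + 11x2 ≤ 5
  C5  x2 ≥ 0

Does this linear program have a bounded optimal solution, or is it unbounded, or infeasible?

bounded optimum

Feasible corners and z = -2x1 - 7x2:
  (9, 7) → z = -67
  (59/12, 0) → z = -59/6
  (19/18, 11/9) → z = -32/3
  (7/2, 0) → z = -7
The feasible region has finitely many vertices and no improving ray; the maximum is -7 at (7/2, 0).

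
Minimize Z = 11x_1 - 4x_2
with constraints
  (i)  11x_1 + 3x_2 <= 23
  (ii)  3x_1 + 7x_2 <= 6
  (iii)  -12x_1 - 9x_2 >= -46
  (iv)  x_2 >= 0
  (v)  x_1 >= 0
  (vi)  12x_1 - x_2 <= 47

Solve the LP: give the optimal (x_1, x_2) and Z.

The optimum lies where 3x_1 + 7x_2 = 6 and x_1 = 0.
Solving simultaneously gives x_1 = 0, x_2 = 6/7.

x_1 = 0, x_2 = 6/7, minimum Z = -24/7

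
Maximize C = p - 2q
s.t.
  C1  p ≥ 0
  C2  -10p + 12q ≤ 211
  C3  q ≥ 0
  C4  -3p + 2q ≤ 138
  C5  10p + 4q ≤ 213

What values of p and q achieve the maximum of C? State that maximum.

p = 213/10, q = 0, maximum C = 213/10

The binding constraints are q = 0 and 10p + 4q = 213.
Solving simultaneously gives p = 213/10, q = 0.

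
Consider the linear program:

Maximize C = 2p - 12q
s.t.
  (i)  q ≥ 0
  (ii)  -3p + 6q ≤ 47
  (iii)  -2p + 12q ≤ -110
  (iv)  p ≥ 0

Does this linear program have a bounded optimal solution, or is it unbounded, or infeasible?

From the feasible point (55, 0), moving in the direction (1, 0) keeps every constraint satisfied while C increases without bound.

unbounded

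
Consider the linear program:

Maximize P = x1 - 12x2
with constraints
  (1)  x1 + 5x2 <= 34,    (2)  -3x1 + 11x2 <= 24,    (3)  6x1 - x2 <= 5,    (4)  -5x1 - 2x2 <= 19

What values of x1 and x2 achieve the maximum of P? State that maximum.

x1 = -9/17, x2 = -139/17, maximum P = 1659/17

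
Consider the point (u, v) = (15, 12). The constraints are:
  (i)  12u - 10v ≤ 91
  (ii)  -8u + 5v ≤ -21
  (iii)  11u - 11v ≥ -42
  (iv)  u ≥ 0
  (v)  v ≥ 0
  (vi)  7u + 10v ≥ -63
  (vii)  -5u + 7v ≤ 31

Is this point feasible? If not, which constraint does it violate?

(i): 60 ≤ 91 ✓
(ii): -60 ≤ -21 ✓
(iii): 33 ≥ -42 ✓
(iv): 15 ≥ 0 ✓
(v): 12 ≥ 0 ✓
(vi): 225 ≥ -63 ✓
(vii): 9 ≤ 31 ✓

feasible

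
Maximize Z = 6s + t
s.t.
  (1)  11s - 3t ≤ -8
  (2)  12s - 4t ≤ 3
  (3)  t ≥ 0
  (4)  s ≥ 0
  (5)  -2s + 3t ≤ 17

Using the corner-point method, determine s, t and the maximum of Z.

Vertices and Z = 6s + t:
  (0, 8/3) → Z = 8/3
  (1, 19/3) → Z = 37/3
  (0, 17/3) → Z = 17/3

At the optimal vertex, 11s - 3t = -8 and -2s + 3t = 17.
Solving simultaneously gives s = 1, t = 19/3.

s = 1, t = 19/3, maximum Z = 37/3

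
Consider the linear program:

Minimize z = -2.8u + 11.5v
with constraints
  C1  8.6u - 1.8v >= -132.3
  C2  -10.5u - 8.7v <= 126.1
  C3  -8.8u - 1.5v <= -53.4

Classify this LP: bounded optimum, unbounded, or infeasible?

unbounded

From the feasible point (-3411/958, 27058/479), moving in the direction (8.7, -10.5) keeps every constraint satisfied while z decreases without bound.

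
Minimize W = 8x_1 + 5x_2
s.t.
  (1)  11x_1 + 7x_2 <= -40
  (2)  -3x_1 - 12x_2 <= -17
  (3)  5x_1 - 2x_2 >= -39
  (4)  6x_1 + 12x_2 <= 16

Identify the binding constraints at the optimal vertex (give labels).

Feasible corners and W = 8x_1 + 5x_2:
  (-599/111, 307/111) → W = -3257/111
  (-353/57, 229/57) → W = -1679/57
  (-217/33, 101/33) → W = -1231/33

The minimum is at (-217/33, 101/33). Substituting into each constraint, equality holds for (2) and (3); the remaining constraints have slack.

(2) and (3)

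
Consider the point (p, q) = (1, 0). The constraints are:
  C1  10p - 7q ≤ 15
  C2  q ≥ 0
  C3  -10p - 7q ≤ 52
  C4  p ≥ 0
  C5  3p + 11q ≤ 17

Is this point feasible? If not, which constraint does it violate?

C1: 10 ≤ 15 ✓
C2: 0 ≥ 0 ✓
C3: -10 ≤ 52 ✓
C4: 1 ≥ 0 ✓
C5: 3 ≤ 17 ✓

feasible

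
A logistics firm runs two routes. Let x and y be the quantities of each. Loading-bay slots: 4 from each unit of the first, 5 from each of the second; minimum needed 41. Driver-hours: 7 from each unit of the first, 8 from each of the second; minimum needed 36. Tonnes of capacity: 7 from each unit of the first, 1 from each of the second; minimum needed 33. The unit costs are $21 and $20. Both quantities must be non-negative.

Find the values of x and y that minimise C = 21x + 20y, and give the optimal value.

x = 4, y = 5, minimum C = 184

Corner points and C = 21x + 20y:
  (0, 33) → C = 660
  (41/4, 0) → C = 861/4
  (4, 5) → C = 184
The feasible region is unbounded (it extends along (0, 1), (1, 0)), but C strictly increases along every unbounded feasible direction, so there is no improving ray and the minimum is attained at a vertex.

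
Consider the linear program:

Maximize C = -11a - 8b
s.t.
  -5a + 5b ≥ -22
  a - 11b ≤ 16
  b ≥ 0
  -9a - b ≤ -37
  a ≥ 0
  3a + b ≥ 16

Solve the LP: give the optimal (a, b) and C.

Corner points and C = -11a - 8b:
  (51/10, 7/10) → C = -617/10
  (0, 37) → C = -296
  (7/2, 11/2) → C = -165/2
The feasible region is unbounded (it extends along (0, 1), (1, 1)), but C strictly decreases along every unbounded feasible direction, so there is no improving ray and the maximum is attained at a vertex.

The optimum lies where -5a + 5b = -22 and 3a + b = 16.
Solving simultaneously gives a = 51/10, b = 7/10.

a = 51/10, b = 7/10, maximum C = -617/10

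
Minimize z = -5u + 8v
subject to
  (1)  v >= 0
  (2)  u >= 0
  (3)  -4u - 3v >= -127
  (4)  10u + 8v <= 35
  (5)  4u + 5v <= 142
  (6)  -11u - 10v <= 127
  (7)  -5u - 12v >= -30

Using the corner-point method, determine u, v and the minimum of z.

u = 7/2, v = 0, minimum z = -35/2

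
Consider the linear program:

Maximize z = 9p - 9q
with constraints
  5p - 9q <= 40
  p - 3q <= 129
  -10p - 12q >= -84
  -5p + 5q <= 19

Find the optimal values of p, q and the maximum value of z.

Feasible corners and z = 9p - 9q:
  (206/25, 2/15) → z = 1824/25
  (-371/20, -59/4) → z = -171/5
  (96/55, 61/11) → z = -171/5

The optimum lies where 5p - 9q = 40 and -10p - 12q = -84.
Solving simultaneously gives p = 206/25, q = 2/15.

p = 206/25, q = 2/15, maximum z = 1824/25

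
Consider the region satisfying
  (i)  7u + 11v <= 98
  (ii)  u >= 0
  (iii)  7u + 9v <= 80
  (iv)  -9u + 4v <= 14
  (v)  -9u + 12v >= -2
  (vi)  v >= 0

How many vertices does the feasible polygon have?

5

The feasible vertices (each the meet of two boundaries and inside every other half-plane) are:
  (0, 7/2)
  (0, 0)
  (194/109, 818/109)
  (326/55, 706/165)
  (2/9, 0)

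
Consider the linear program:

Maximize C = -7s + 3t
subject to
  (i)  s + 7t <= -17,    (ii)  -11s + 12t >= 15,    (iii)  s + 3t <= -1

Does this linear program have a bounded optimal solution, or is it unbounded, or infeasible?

unbounded

From the feasible point (-309/89, -172/89), moving in the direction (-7, 1) keeps every constraint satisfied while C increases without bound.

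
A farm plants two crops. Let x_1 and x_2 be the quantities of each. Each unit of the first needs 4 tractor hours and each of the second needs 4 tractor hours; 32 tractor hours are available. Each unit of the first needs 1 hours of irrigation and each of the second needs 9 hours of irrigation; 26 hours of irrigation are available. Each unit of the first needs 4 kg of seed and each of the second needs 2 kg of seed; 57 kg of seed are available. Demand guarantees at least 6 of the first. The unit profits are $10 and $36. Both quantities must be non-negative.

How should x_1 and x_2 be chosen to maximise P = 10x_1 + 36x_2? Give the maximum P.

x_1 = 6, x_2 = 2, maximum P = 132

Feasible corners and P = 10x_1 + 36x_2:
  (8, 0) → P = 80
  (6, 0) → P = 60
  (6, 2) → P = 132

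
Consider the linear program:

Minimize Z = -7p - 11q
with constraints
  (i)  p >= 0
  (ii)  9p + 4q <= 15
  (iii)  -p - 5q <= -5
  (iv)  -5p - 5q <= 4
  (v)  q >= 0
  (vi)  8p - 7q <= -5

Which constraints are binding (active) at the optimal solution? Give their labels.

(i) and (ii)

Corner points and Z = -7p - 11q:
  (0, 15/4) → Z = -165/4
  (0, 1) → Z = -11
  (17/19, 33/19) → Z = -482/19
  (10/47, 45/47) → Z = -565/47

The minimum is at (0, 15/4). Substituting into each constraint, equality holds for (i) and (ii); the remaining constraints have slack.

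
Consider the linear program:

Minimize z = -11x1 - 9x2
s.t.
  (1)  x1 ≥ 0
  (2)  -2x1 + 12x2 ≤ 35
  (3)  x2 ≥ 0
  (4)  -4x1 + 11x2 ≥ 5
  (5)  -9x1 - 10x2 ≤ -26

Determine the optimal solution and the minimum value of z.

x1 = 25/2, x2 = 5, minimum z = -365/2

The binding constraints are -2x1 + 12x2 = 35 and -4x1 + 11x2 = 5.
Solving simultaneously gives x1 = 25/2, x2 = 5.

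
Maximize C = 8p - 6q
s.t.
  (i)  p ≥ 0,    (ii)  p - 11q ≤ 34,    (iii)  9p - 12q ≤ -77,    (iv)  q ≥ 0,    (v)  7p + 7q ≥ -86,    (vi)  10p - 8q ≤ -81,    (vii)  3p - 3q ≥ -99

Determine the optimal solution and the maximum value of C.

Feasible corners and C = 8p - 6q:
  (0, 81/8) → C = -243/4
  (0, 33) → C = -198
  (183/2, 249/2) → C = -15

The optimum lies where 10p - 8q = -81 and 3p - 3q = -99.
Solving simultaneously gives p = 183/2, q = 249/2.

p = 183/2, q = 249/2, maximum C = -15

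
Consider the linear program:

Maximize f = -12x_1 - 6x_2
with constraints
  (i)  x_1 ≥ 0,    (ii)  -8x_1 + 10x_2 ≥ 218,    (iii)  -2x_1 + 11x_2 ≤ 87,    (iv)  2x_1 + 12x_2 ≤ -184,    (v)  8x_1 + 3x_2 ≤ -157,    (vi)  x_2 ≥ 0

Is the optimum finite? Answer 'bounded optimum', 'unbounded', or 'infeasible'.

infeasible

The boundaries 8x_1 + 3x_2 = -157 and x_2 = 0 meet at (-157/8, 0), but that point violates x_1 ≥ 0. Every candidate vertex is excluded by some other constraint, so the feasible region is empty.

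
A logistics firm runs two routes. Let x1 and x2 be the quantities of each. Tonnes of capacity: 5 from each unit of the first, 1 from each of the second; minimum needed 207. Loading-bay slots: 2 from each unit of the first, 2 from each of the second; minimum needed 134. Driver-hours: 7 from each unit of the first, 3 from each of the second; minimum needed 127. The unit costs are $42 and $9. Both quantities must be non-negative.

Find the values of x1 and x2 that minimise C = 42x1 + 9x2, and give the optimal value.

x1 = 35, x2 = 32, minimum C = 1758

Extreme points and C = 42x1 + 9x2:
  (0, 207) → C = 1863
  (67, 0) → C = 2814
  (35, 32) → C = 1758
The feasible region is unbounded (it extends along (0, 1), (1, 0)), but C strictly increases along every unbounded feasible direction, so there is no improving ray and the minimum is attained at a vertex.

The optimum lies where 5x1 + x2 = 207 and 2x1 + 2x2 = 134.
Solving simultaneously gives x1 = 35, x2 = 32.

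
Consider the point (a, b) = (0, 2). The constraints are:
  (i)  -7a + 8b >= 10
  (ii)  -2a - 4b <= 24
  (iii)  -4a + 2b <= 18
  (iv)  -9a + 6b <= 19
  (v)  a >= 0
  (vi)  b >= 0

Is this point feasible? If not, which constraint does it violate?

(i): 16 ≥ 10 ✓
(ii): -8 ≤ 24 ✓
(iii): 4 ≤ 18 ✓
(iv): 12 ≤ 19 ✓
(v): 0 ≥ 0 ✓
(vi): 2 ≥ 0 ✓

feasible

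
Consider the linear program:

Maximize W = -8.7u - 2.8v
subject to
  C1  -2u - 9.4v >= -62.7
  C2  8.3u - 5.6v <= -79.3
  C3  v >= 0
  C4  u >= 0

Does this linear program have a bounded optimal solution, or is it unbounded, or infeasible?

The boundaries -2u - 9.4v = -62.7 and 8.3u - 5.6v = -79.3 meet at (-19715/4461, 67901/8922), but that point violates u ≥ 0. Every candidate vertex is excluded by some other constraint, so the feasible region is empty.

infeasible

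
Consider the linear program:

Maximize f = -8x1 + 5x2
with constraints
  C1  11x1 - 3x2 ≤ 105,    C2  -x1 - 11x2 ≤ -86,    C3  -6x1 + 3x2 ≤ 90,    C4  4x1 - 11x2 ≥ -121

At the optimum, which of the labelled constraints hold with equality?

C2 and C4

Extreme points and f = -8x1 + 5x2:
  (1413/124, 841/124) → f = -229/4
  (1518/109, 1751/109) → f = -3389/109
  (-7, 93/11) → f = 1081/11

The maximum is at (-7, 93/11). Substituting into each constraint, equality holds for C2 and C4; the remaining constraints have slack.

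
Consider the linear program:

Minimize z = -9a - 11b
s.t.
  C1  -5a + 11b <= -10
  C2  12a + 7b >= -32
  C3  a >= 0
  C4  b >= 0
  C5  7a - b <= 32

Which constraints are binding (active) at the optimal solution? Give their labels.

C1 and C5

Extreme points and z = -9a - 11b:
  (2, 0) → z = -18
  (19/4, 5/4) → z = -113/2
  (32/7, 0) → z = -288/7

The minimum is at (19/4, 5/4). Substituting into each constraint, equality holds for C1 and C5; the remaining constraints have slack.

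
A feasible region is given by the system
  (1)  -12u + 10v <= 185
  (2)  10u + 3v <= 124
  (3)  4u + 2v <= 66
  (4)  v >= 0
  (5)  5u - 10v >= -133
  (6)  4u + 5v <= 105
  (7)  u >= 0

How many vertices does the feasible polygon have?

The feasible vertices (each the meet of two boundaries and inside every other half-plane) are:
  (62/5, 0)
  (305/38, 277/19)
  (0, 0)
  (77/13, 1057/65)
  (0, 133/10)

5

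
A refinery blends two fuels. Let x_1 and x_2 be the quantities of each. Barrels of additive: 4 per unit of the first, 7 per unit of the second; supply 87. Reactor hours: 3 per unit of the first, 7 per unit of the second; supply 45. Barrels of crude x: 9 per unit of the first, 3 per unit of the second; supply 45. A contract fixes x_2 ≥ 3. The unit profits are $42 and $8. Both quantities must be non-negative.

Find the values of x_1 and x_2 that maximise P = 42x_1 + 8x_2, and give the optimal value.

x_1 = 4, x_2 = 3, maximum P = 192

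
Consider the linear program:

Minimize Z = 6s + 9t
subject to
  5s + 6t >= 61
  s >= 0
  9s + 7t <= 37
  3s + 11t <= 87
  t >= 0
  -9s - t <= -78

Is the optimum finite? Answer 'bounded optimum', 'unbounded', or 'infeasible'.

The boundaries 5s + 6t = 61 and t = 0 meet at (61/5, 0), but that point violates 9s + 7t ≤ 37. Every candidate vertex is excluded by some other constraint, so the feasible region is empty.

infeasible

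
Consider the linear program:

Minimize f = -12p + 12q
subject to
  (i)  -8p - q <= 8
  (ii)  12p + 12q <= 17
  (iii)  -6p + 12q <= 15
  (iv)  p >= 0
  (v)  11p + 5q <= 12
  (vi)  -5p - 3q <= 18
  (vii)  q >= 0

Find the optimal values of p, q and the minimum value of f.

p = 12/11, q = 0, minimum f = -144/11

Feasible corners and f = -12p + 12q:
  (1/9, 47/36) → f = 43/3
  (59/72, 43/72) → f = -8/3
  (0, 5/4) → f = 15
  (0, 0) → f = 0
  (12/11, 0) → f = -144/11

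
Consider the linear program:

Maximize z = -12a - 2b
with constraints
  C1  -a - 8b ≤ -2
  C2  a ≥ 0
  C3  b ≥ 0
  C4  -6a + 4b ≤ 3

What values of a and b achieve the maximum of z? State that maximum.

a = 0, b = 1/4, maximum z = -1/2

Vertices and z = -12a - 2b:
  (0, 1/4) → z = -1/2
  (2, 0) → z = -24
  (0, 3/4) → z = -3/2
The feasible region is unbounded (it extends along (2, 3), (1, 0)), but z strictly decreases along every unbounded feasible direction, so there is no improving ray and the maximum is attained at a vertex.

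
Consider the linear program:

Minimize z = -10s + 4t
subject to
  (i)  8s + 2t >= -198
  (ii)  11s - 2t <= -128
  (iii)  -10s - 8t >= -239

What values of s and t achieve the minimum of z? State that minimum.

Vertices and z = -10s + 4t:
  (-326/19, -577/19) → z = 952/19
  (-1031/22, 973/11) → z = 9047/11
  (-91/18, 1303/36) → z = 586/3

s = -326/19, t = -577/19, minimum z = 952/19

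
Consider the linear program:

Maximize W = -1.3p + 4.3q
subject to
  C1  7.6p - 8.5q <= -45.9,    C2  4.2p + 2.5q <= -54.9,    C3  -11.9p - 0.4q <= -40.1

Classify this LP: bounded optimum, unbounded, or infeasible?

infeasible

The boundaries 7.6p - 8.5q = -45.9 and 4.2p + 2.5q = -54.9 meet at (-5814/547, -11223/2735), but that point violates -11.9p - 0.4q ≤ -40.1. Every candidate vertex is excluded by some other constraint, so the feasible region is empty.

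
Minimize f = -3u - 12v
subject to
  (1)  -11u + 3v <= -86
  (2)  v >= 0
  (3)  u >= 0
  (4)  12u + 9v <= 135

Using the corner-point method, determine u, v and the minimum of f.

Extreme points and f = -3u - 12v:
  (86/11, 0) → f = -258/11
  (131/15, 151/45) → f = -997/15
  (45/4, 0) → f = -135/4

The optimum lies where -11u + 3v = -86 and 12u + 9v = 135.
Solving simultaneously gives u = 131/15, v = 151/45.

u = 131/15, v = 151/45, minimum f = -997/15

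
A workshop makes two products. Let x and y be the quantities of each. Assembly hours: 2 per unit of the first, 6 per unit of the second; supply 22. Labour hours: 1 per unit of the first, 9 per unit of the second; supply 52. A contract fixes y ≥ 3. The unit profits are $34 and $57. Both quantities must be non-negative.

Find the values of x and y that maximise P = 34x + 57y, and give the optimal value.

x = 2, y = 3, maximum P = 239

At the optimal vertex, 2x + 6y = 22 and y = 3.
Solving simultaneously gives x = 2, y = 3.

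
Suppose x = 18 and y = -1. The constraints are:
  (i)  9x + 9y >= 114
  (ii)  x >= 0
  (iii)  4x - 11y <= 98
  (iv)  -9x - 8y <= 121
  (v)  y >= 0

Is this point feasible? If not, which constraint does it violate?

Constraint (v): y = -1, which is not ≥ 0. All other constraints are satisfied.

not feasible — violates (v)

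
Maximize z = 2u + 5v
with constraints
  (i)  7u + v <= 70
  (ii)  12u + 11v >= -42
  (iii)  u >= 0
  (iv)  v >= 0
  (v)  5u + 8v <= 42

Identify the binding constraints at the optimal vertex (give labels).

(iii) and (v)

Feasible corners and z = 2u + 5v:
  (0, 0) → z = 0
  (0, 21/4) → z = 105/4
  (42/5, 0) → z = 84/5

The maximum is at (0, 21/4). Substituting into each constraint, equality holds for (iii) and (v); the remaining constraints have slack.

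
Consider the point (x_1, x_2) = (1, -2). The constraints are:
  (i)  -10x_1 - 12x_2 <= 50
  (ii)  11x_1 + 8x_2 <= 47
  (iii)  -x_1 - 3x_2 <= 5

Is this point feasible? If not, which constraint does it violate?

(i): 14 ≤ 50 ✓
(ii): -5 ≤ 47 ✓
(iii): 5 ≤ 5 ✓

feasible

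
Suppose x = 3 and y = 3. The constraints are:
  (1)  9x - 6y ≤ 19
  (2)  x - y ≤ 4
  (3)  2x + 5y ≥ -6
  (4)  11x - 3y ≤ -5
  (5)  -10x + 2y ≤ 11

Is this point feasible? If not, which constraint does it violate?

not feasible — violates (4)

Constraint (4): 11x - 3y = 24, which is not ≤ -5. All other constraints are satisfied.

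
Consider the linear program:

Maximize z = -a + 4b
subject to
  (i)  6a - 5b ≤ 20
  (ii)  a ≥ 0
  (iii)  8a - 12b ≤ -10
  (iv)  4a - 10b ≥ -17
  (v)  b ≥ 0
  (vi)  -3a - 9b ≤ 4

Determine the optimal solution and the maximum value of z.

Extreme points and z = -a + 4b:
  (0, 5/6) → z = 10/3
  (0, 17/10) → z = 34/5
  (13/4, 3) → z = 35/4

At the optimal vertex, 8a - 12b = -10 and 4a - 10b = -17.
Solving simultaneously gives a = 13/4, b = 3.

a = 13/4, b = 3, maximum z = 35/4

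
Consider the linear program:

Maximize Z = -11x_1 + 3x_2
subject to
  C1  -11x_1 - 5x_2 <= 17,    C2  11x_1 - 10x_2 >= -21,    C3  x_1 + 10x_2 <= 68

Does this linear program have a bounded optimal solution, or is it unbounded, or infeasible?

Vertices and Z = -11x_1 + 3x_2:
  (-5/3, 4/15) → Z = 287/15
  (47/12, 769/120) → Z = -2863/120
The feasible region has finitely many vertices and no improving ray; the maximum is 287/15 at (-5/3, 4/15).

bounded optimum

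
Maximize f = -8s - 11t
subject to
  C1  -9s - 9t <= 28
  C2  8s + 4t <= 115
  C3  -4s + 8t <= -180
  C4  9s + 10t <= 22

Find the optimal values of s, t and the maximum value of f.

s = 1147/36, t = -1259/36, maximum f = 4673/36

Feasible corners and f = -8s - 11t:
  (1147/36, -1259/36) → f = 4673/36
  (349/27, -433/27) → f = 73
  (531/22, -859/44) → f = 953/44
  (247/14, -383/28) → f = 261/28

The optimum lies where -9s - 9t = 28 and 8s + 4t = 115.
Solving simultaneously gives s = 1147/36, t = -1259/36.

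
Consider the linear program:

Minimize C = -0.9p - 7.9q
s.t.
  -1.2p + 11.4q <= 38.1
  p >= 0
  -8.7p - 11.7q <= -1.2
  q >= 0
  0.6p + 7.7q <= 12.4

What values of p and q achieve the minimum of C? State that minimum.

Corner points and C = -0.9p - 7.9q:
  (0, 4/39) → C = -158/195
  (0, 124/77) → C = -4898/385
  (4/29, 0) → C = -18/145
  (62/3, 0) → C = -93/5

p = 62/3, q = 0, minimum C = -93/5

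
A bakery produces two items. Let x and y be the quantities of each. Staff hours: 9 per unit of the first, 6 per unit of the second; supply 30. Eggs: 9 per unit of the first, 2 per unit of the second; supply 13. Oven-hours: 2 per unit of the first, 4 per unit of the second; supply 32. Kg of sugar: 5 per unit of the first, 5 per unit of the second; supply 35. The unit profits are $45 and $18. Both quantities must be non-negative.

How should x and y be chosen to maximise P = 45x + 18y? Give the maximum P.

x = 1/2, y = 17/4, maximum P = 99

Extreme points and P = 45x + 18y:
  (0, 0) → P = 0
  (0, 5) → P = 90
  (13/9, 0) → P = 65
  (1/2, 17/4) → P = 99

The binding constraints are 9x + 6y = 30 and 9x + 2y = 13.
Solving simultaneously gives x = 1/2, y = 17/4.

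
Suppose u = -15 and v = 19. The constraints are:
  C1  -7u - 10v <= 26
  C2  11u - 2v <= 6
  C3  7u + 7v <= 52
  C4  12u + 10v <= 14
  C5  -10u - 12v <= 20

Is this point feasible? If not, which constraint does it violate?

feasible

C1: -85 ≤ 26 ✓
C2: -203 ≤ 6 ✓
C3: 28 ≤ 52 ✓
C4: 10 ≤ 14 ✓
C5: -78 ≤ 20 ✓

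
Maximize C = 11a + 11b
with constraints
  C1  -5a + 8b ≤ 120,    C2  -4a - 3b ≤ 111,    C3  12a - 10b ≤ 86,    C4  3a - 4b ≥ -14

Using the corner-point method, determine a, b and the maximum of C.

a = 242/9, b = 71/3, maximum C = 5005/9

Extreme points and C = 11a + 11b:
  (-213/19, -419/19) → C = -6952/19
  (-486/25, -277/25) → C = -8393/25
  (242/9, 71/3) → C = 5005/9

The optimum lies where 12a - 10b = 86 and 3a - 4b = -14.
Solving simultaneously gives a = 242/9, b = 71/3.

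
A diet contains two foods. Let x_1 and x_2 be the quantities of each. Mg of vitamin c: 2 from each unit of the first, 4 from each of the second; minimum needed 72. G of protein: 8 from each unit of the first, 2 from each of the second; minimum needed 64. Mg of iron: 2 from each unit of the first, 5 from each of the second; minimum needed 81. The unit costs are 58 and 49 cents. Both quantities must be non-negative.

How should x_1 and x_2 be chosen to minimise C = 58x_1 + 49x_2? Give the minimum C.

x_1 = 4, x_2 = 16, minimum C = 1016

Corner points and C = 58x_1 + 49x_2:
  (0, 32) → C = 1568
  (81/2, 0) → C = 2349
  (4, 16) → C = 1016
  (18, 9) → C = 1485
The feasible region is unbounded (it extends along (0, 1), (1, 0)), but C strictly increases along every unbounded feasible direction, so there is no improving ray and the minimum is attained at a vertex.

The binding constraints are 2x_1 + 4x_2 = 72 and 8x_1 + 2x_2 = 64.
Solving simultaneously gives x_1 = 4, x_2 = 16.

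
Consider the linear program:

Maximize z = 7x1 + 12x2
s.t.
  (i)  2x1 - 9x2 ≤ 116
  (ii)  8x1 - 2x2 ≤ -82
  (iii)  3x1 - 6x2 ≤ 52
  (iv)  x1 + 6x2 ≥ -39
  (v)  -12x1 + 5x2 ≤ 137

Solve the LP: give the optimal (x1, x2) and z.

x1 = -17/2, x2 = 7, maximum z = 49/2

Extreme points and z = 7x1 + 12x2:
  (-57/5, -23/5) → z = -135
  (-17/2, 7) → z = 49/2
  (-1017/77, -331/77) → z = -11091/77

The optimum lies where 8x1 - 2x2 = -82 and -12x1 + 5x2 = 137.
Solving simultaneously gives x1 = -17/2, x2 = 7.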